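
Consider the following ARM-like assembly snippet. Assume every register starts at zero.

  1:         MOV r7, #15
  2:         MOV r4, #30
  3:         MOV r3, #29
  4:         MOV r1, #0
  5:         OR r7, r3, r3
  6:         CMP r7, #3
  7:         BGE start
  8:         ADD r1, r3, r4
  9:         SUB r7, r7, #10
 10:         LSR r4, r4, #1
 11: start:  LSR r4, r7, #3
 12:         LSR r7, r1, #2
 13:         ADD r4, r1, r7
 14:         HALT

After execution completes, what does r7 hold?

0

after MOV r7, #15: r7=15
after MOV r4, #30: r4=30
after MOV r3, #29: r3=29
after MOV r1, #0: r1=0
after OR r7, r3, r3: r7=29|29=29
CMP r7, #3  (cmp 29,3)
BGE start: taken
after LSR r4, r7, #3: r4=29>>3=3
after LSR r7, r1, #2: r7=0>>2=0
after ADD r4, r1, r7: r4=0+0=0
halt.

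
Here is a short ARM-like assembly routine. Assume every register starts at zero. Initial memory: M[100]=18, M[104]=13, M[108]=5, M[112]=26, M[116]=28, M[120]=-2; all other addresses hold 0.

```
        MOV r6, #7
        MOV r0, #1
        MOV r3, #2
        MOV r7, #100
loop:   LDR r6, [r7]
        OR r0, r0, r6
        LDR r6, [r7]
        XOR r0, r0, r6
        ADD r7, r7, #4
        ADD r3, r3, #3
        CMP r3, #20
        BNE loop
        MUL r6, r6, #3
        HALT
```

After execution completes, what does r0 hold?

0

after MOV r6, #7: r6=7
after MOV r0, #1: r0=1
after MOV r3, #2: r3=2
after MOV r7, #100: r7=100
after LDR r6, [r7]: r6=M[100]=18
after OR r0, r0, r6: r0=1|18=19
after LDR r6, [r7]: r6=M[100]=18
after XOR r0, r0, r6: r0=19^18=1
after ADD r7, r7, #4: r7=100+4=104
after ADD r3, r3, #3: r3=2+3=5
CMP r3, #20  (cmp 5,20)
BNE loop: taken
after LDR r6, [r7]: r6=M[104]=13
after OR r0, r0, r6: r0=1|13=13
after LDR r6, [r7]: r6=M[104]=13
after XOR r0, r0, r6: r0=13^13=0
after ADD r7, r7, #4: r7=104+4=108
after ADD r3, r3, #3: r3=5+3=8
CMP r3, #20  (cmp 8,20)
BNE loop: taken
after LDR r6, [r7]: r6=M[108]=5
after OR r0, r0, r6: r0=0|5=5
after LDR r6, [r7]: r6=M[108]=5
after XOR r0, r0, r6: r0=5^5=0
after ADD r7, r7, #4: r7=108+4=112
after ADD r3, r3, #3: r3=8+3=11
CMP r3, #20  (cmp 11,20)
BNE loop: taken
after LDR r6, [r7]: r6=M[112]=26
after OR r0, r0, r6: r0=0|26=26
after LDR r6, [r7]: r6=M[112]=26
after XOR r0, r0, r6: r0=26^26=0
after ADD r7, r7, #4: r7=112+4=116
after ADD r3, r3, #3: r3=11+3=14
CMP r3, #20  (cmp 14,20)
BNE loop: taken
after LDR r6, [r7]: r6=M[116]=28
after OR r0, r0, r6: r0=0|28=28
after LDR r6, [r7]: r6=M[116]=28
after XOR r0, r0, r6: r0=28^28=0
after ADD r7, r7, #4: r7=116+4=120
after ADD r3, r3, #3: r3=14+3=17
CMP r3, #20  (cmp 17,20)
BNE loop: taken
after LDR r6, [r7]: r6=M[120]=-2
after OR r0, r0, r6: r0=0|(-2)=-2
after LDR r6, [r7]: r6=M[120]=-2
after XOR r0, r0, r6: r0=(-2)^(-2)=0
after ADD r7, r7, #4: r7=120+4=124
after ADD r3, r3, #3: r3=17+3=20
CMP r3, #20  (cmp 20,20)
BNE loop: not taken
after MUL r6, r6, #3: r6=(-2)*3=-6
halt.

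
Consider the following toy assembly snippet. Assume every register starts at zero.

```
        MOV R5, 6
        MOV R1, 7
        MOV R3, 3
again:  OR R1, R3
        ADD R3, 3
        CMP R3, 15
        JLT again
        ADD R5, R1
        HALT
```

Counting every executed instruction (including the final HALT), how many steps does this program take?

R5=6
R1=7
R3=3
R1=7|3=7
R3=3+3=6
CMP R3, 15  (cmp 6,15)
JLT again: taken
R1=7|6=7
R3=6+3=9
CMP R3, 15  (cmp 9,15)
JLT again: taken
R1=7|9=15
R3=9+3=12
CMP R3, 15  (cmp 12,15)
JLT again: taken
R1=15|12=15
R3=12+3=15
CMP R3, 15  (cmp 15,15)
JLT again: not taken
R5=6+15=21
halt.
Total executed instructions: 21.

21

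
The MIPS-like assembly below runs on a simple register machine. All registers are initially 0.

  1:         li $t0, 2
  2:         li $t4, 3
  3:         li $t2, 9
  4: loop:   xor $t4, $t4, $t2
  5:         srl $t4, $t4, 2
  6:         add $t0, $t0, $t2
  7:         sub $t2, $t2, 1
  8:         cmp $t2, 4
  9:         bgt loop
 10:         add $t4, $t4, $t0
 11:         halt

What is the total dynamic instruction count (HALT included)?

35

li $t0, 2 → $t0=2
li $t4, 3 → $t4=3
li $t2, 9 → $t2=9
xor $t4, $t4, $t2 → $t4=3^9=10
srl $t4, $t4, 2 → $t4=10>>2=2
add $t0, $t0, $t2 → $t0=2+9=11
sub $t2, $t2, 1 → $t2=9-1=8
cmp $t2, 4  (cmp 8,4)
bgt loop: taken
xor $t4, $t4, $t2 → $t4=2^8=10
srl $t4, $t4, 2 → $t4=10>>2=2
add $t0, $t0, $t2 → $t0=11+8=19
sub $t2, $t2, 1 → $t2=8-1=7
cmp $t2, 4  (cmp 7,4)
bgt loop: taken
xor $t4, $t4, $t2 → $t4=2^7=5
srl $t4, $t4, 2 → $t4=5>>2=1
add $t0, $t0, $t2 → $t0=19+7=26
sub $t2, $t2, 1 → $t2=7-1=6
cmp $t2, 4  (cmp 6,4)
bgt loop: taken
xor $t4, $t4, $t2 → $t4=1^6=7
srl $t4, $t4, 2 → $t4=7>>2=1
add $t0, $t0, $t2 → $t0=26+6=32
sub $t2, $t2, 1 → $t2=6-1=5
cmp $t2, 4  (cmp 5,4)
bgt loop: taken
xor $t4, $t4, $t2 → $t4=1^5=4
srl $t4, $t4, 2 → $t4=4>>2=1
add $t0, $t0, $t2 → $t0=32+5=37
sub $t2, $t2, 1 → $t2=5-1=4
cmp $t2, 4  (cmp 4,4)
bgt loop: not taken
add $t4, $t4, $t0 → $t4=1+37=38
halt.
Total executed instructions: 35.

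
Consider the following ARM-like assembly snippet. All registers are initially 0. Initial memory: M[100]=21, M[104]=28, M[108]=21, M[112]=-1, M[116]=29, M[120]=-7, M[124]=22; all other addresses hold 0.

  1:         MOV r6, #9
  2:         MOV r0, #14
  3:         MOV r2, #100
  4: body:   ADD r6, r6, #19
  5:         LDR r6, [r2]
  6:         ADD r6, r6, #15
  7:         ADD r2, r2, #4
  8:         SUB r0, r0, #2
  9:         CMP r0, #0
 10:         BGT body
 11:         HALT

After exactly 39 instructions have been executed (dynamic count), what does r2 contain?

120

MOV r6, #9 → r6=9
MOV r0, #14 → r0=14
MOV r2, #100 → r2=100
ADD r6, r6, #19 → r6=9+19=28
LDR r6, [r2] → r6=M[100]=21
ADD r6, r6, #15 → r6=21+15=36
ADD r2, r2, #4 → r2=100+4=104
SUB r0, r0, #2 → r0=14-2=12
CMP r0, #0  (cmp 12,0)
BGT body: taken
ADD r6, r6, #19 → r6=36+19=55
LDR r6, [r2] → r6=M[104]=28
ADD r6, r6, #15 → r6=28+15=43
ADD r2, r2, #4 → r2=104+4=108
SUB r0, r0, #2 → r0=12-2=10
CMP r0, #0  (cmp 10,0)
BGT body: taken
ADD r6, r6, #19 → r6=43+19=62
LDR r6, [r2] → r6=M[108]=21
ADD r6, r6, #15 → r6=21+15=36
ADD r2, r2, #4 → r2=108+4=112
SUB r0, r0, #2 → r0=10-2=8
CMP r0, #0  (cmp 8,0)
BGT body: taken
ADD r6, r6, #19 → r6=36+19=55
LDR r6, [r2] → r6=M[112]=-1
ADD r6, r6, #15 → r6=(-1)+15=14
ADD r2, r2, #4 → r2=112+4=116
SUB r0, r0, #2 → r0=8-2=6
CMP r0, #0  (cmp 6,0)
BGT body: taken
ADD r6, r6, #19 → r6=14+19=33
LDR r6, [r2] → r6=M[116]=29
ADD r6, r6, #15 → r6=29+15=44
ADD r2, r2, #4 → r2=116+4=120
SUB r0, r0, #2 → r0=6-2=4
CMP r0, #0  (cmp 4,0)
BGT body: taken
ADD r6, r6, #19 → r6=44+19=63
After step 39: r2 = 120.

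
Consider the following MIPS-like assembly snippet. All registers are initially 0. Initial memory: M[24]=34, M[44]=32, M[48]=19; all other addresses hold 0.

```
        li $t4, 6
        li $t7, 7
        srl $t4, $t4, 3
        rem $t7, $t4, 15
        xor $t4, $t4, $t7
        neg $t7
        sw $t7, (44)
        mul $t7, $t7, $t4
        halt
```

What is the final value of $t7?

$t4=6
$t7=7
$t4=6>>3=0
$t7=0%15=0
$t4=0^0=0
$t7=-(0)=0
sw $t7, (44) → M[44]=0
$t7=0*0=0
halt.

0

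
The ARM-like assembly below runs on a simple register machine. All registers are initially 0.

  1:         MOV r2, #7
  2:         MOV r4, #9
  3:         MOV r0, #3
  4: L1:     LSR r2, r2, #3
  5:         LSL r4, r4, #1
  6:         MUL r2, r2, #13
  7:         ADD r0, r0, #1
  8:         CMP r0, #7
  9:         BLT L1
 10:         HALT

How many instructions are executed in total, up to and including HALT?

28

MOV r2, #7 → r2=7
MOV r4, #9 → r4=9
MOV r0, #3 → r0=3
LSR r2, r2, #3 → r2=7>>3=0
LSL r4, r4, #1 → r4=9<<1=18
MUL r2, r2, #13 → r2=0*13=0
ADD r0, r0, #1 → r0=3+1=4
CMP r0, #7  (cmp 4,7)
BLT L1: taken
LSR r2, r2, #3 → r2=0>>3=0
LSL r4, r4, #1 → r4=18<<1=36
MUL r2, r2, #13 → r2=0*13=0
ADD r0, r0, #1 → r0=4+1=5
CMP r0, #7  (cmp 5,7)
BLT L1: taken
LSR r2, r2, #3 → r2=0>>3=0
LSL r4, r4, #1 → r4=36<<1=72
MUL r2, r2, #13 → r2=0*13=0
ADD r0, r0, #1 → r0=5+1=6
CMP r0, #7  (cmp 6,7)
BLT L1: taken
LSR r2, r2, #3 → r2=0>>3=0
LSL r4, r4, #1 → r4=72<<1=144
MUL r2, r2, #13 → r2=0*13=0
ADD r0, r0, #1 → r0=6+1=7
CMP r0, #7  (cmp 7,7)
BLT L1: not taken
halt.
Total executed instructions: 28.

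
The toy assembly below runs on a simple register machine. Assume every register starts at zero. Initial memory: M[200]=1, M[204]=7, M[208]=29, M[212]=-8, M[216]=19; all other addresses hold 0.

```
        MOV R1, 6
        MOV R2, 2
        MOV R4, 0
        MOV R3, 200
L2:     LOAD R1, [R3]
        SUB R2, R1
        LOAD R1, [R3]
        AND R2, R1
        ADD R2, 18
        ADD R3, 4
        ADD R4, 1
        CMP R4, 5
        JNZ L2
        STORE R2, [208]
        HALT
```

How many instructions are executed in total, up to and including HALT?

MOV R1, 6 → R1=6
MOV R2, 2 → R2=2
MOV R4, 0 → R4=0
MOV R3, 200 → R3=200
LOAD R1, [R3] → R1=M[200]=1
SUB R2, R1 → R2=2-1=1
LOAD R1, [R3] → R1=M[200]=1
AND R2, R1 → R2=1&1=1
ADD R2, 18 → R2=1+18=19
ADD R3, 4 → R3=200+4=204
ADD R4, 1 → R4=0+1=1
CMP R4, 5  (cmp 1,5)
JNZ L2: taken
LOAD R1, [R3] → R1=M[204]=7
SUB R2, R1 → R2=19-7=12
LOAD R1, [R3] → R1=M[204]=7
AND R2, R1 → R2=12&7=4
ADD R2, 18 → R2=4+18=22
ADD R3, 4 → R3=204+4=208
ADD R4, 1 → R4=1+1=2
CMP R4, 5  (cmp 2,5)
JNZ L2: taken
LOAD R1, [R3] → R1=M[208]=29
SUB R2, R1 → R2=22-29=-7
LOAD R1, [R3] → R1=M[208]=29
AND R2, R1 → R2=(-7)&29=25
ADD R2, 18 → R2=25+18=43
ADD R3, 4 → R3=208+4=212
ADD R4, 1 → R4=2+1=3
CMP R4, 5  (cmp 3,5)
JNZ L2: taken
LOAD R1, [R3] → R1=M[212]=-8
SUB R2, R1 → R2=43-(-8)=51
LOAD R1, [R3] → R1=M[212]=-8
AND R2, R1 → R2=51&(-8)=48
ADD R2, 18 → R2=48+18=66
ADD R3, 4 → R3=212+4=216
ADD R4, 1 → R4=3+1=4
CMP R4, 5  (cmp 4,5)
JNZ L2: taken
LOAD R1, [R3] → R1=M[216]=19
SUB R2, R1 → R2=66-19=47
LOAD R1, [R3] → R1=M[216]=19
AND R2, R1 → R2=47&19=3
ADD R2, 18 → R2=3+18=21
ADD R3, 4 → R3=216+4=220
ADD R4, 1 → R4=4+1=5
CMP R4, 5  (cmp 5,5)
JNZ L2: not taken
STORE R2, [208] → M[208]=21
halt.
Total executed instructions: 51.

51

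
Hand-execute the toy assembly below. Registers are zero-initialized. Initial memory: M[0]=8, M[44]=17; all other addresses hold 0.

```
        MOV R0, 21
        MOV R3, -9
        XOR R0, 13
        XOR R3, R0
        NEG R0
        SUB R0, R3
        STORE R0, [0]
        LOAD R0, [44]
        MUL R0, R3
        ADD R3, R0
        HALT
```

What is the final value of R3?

MOV R0, 21 → R0=21
MOV R3, -9 → R3=-9
XOR R0, 13 → R0=21^13=24
XOR R3, R0 → R3=(-9)^24=-17
NEG R0 → R0=-(24)=-24
SUB R0, R3 → R0=(-24)-(-17)=-7
STORE R0, [0] → M[0]=-7
LOAD R0, [44] → R0=M[44]=17
MUL R0, R3 → R0=17*(-17)=-289
ADD R3, R0 → R3=(-17)+(-289)=-306
halt.

-306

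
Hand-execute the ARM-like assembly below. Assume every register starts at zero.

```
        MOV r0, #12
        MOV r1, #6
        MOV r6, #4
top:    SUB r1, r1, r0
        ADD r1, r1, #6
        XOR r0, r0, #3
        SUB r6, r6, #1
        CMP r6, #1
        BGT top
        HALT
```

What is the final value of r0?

15

MOV r0, #12 → r0=12
MOV r1, #6 → r1=6
MOV r6, #4 → r6=4
SUB r1, r1, r0 → r1=6-12=-6
ADD r1, r1, #6 → r1=(-6)+6=0
XOR r0, r0, #3 → r0=12^3=15
SUB r6, r6, #1 → r6=4-1=3
CMP r6, #1  (cmp 3,1)
BGT top: taken
SUB r1, r1, r0 → r1=0-15=-15
ADD r1, r1, #6 → r1=(-15)+6=-9
XOR r0, r0, #3 → r0=15^3=12
SUB r6, r6, #1 → r6=3-1=2
CMP r6, #1  (cmp 2,1)
BGT top: taken
SUB r1, r1, r0 → r1=(-9)-12=-21
ADD r1, r1, #6 → r1=(-21)+6=-15
XOR r0, r0, #3 → r0=12^3=15
SUB r6, r6, #1 → r6=2-1=1
CMP r6, #1  (cmp 1,1)
BGT top: not taken
halt.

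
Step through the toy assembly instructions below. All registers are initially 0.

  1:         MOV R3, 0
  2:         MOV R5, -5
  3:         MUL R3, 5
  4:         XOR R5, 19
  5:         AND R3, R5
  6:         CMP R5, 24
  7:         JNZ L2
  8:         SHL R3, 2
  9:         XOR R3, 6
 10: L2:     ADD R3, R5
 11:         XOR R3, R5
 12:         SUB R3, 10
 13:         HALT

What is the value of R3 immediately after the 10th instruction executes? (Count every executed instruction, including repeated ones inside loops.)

after MOV R3, 0: R3=0
after MOV R5, -5: R5=-5
after MUL R3, 5: R3=0*5=0
after XOR R5, 19: R5=(-5)^19=-24
after AND R3, R5: R3=0&(-24)=0
CMP R5, 24  (cmp -24,24)
JNZ L2: taken
after ADD R3, R5: R3=0+(-24)=-24
after XOR R3, R5: R3=(-24)^(-24)=0
after SUB R3, 10: R3=0-10=-10
After step 10: R3 = -10.

-10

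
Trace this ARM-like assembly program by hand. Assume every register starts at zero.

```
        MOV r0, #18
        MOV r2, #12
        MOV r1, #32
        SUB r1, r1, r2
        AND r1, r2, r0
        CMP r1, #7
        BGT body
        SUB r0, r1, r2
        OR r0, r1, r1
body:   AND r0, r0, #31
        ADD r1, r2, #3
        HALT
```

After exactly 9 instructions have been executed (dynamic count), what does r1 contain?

after MOV r0, #18: r0=18
after MOV r2, #12: r2=12
after MOV r1, #32: r1=32
after SUB r1, r1, r2: r1=32-12=20
after AND r1, r2, r0: r1=12&18=0
CMP r1, #7  (cmp 0,7)
BGT body: not taken
after SUB r0, r1, r2: r0=0-12=-12
after OR r0, r1, r1: r0=0|0=0
After step 9: r1 = 0.

0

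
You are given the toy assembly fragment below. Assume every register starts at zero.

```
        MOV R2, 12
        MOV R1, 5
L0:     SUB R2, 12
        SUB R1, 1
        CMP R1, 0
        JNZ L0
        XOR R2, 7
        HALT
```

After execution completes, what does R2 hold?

R2=12
R1=5
R2=12-12=0
R1=5-1=4
CMP R1, 0  (cmp 4,0)
JNZ L0: taken
R2=0-12=-12
R1=4-1=3
CMP R1, 0  (cmp 3,0)
JNZ L0: taken
R2=(-12)-12=-24
R1=3-1=2
CMP R1, 0  (cmp 2,0)
JNZ L0: taken
R2=(-24)-12=-36
R1=2-1=1
CMP R1, 0  (cmp 1,0)
JNZ L0: taken
R2=(-36)-12=-48
R1=1-1=0
CMP R1, 0  (cmp 0,0)
JNZ L0: not taken
R2=(-48)^7=-41
halt.

-41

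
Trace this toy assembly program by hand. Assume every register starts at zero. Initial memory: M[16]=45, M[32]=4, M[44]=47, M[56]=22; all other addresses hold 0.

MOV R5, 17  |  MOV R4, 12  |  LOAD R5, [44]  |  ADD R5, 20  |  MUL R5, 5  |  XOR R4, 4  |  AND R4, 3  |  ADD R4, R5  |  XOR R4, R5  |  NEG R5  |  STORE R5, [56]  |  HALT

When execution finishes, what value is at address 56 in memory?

-335

MOV R5, 17 → R5=17
MOV R4, 12 → R4=12
LOAD R5, [44] → R5=M[44]=47
ADD R5, 20 → R5=47+20=67
MUL R5, 5 → R5=67*5=335
XOR R4, 4 → R4=12^4=8
AND R4, 3 → R4=8&3=0
ADD R4, R5 → R4=0+335=335
XOR R4, R5 → R4=335^335=0
NEG R5 → R5=-(335)=-335
STORE R5, [56] → M[56]=-335
halt.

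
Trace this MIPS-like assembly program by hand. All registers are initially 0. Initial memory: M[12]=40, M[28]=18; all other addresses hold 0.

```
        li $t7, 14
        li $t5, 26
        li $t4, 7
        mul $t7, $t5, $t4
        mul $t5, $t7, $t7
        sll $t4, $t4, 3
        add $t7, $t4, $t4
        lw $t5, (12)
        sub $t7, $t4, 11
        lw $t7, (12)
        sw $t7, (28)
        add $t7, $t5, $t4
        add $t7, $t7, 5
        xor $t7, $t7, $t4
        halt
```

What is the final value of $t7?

li $t7, 14 → $t7=14
li $t5, 26 → $t5=26
li $t4, 7 → $t4=7
mul $t7, $t5, $t4 → $t7=26*7=182
mul $t5, $t7, $t7 → $t5=182*182=33124
sll $t4, $t4, 3 → $t4=7<<3=56
add $t7, $t4, $t4 → $t7=56+56=112
lw $t5, (12) → $t5=M[12]=40
sub $t7, $t4, 11 → $t7=56-11=45
lw $t7, (12) → $t7=M[12]=40
sw $t7, (28) → M[28]=40
add $t7, $t5, $t4 → $t7=40+56=96
add $t7, $t7, 5 → $t7=96+5=101
xor $t7, $t7, $t4 → $t7=101^56=93
halt.

93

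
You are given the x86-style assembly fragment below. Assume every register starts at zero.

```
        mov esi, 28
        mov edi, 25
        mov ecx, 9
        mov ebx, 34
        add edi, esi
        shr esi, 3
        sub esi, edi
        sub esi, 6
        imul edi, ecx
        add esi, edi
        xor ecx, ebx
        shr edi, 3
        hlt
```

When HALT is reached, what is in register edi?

mov esi, 28 → esi=28
mov edi, 25 → edi=25
mov ecx, 9 → ecx=9
mov ebx, 34 → ebx=34
add edi, esi → edi=25+28=53
shr esi, 3 → esi=28>>3=3
sub esi, edi → esi=3-53=-50
sub esi, 6 → esi=(-50)-6=-56
imul edi, ecx → edi=53*9=477
add esi, edi → esi=(-56)+477=421
xor ecx, ebx → ecx=9^34=43
shr edi, 3 → edi=477>>3=59
halt.

59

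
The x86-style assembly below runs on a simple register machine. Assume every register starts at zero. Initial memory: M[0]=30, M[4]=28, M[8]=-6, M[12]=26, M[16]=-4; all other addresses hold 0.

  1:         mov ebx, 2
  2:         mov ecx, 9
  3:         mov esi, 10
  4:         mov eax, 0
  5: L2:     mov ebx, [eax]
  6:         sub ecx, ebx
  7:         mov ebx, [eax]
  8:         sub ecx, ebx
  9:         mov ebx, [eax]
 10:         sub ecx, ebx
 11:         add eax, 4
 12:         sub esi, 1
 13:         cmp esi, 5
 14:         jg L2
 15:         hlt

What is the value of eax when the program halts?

20

mov ebx, 2 → ebx=2
mov ecx, 9 → ecx=9
mov esi, 10 → esi=10
mov eax, 0 → eax=0
mov ebx, [eax] → ebx=M[0]=30
sub ecx, ebx → ecx=9-30=-21
mov ebx, [eax] → ebx=M[0]=30
sub ecx, ebx → ecx=(-21)-30=-51
mov ebx, [eax] → ebx=M[0]=30
sub ecx, ebx → ecx=(-51)-30=-81
add eax, 4 → eax=0+4=4
sub esi, 1 → esi=10-1=9
cmp esi, 5  (cmp 9,5)
jg L2: taken
mov ebx, [eax] → ebx=M[4]=28
sub ecx, ebx → ecx=(-81)-28=-109
mov ebx, [eax] → ebx=M[4]=28
sub ecx, ebx → ecx=(-109)-28=-137
mov ebx, [eax] → ebx=M[4]=28
sub ecx, ebx → ecx=(-137)-28=-165
add eax, 4 → eax=4+4=8
sub esi, 1 → esi=9-1=8
cmp esi, 5  (cmp 8,5)
jg L2: taken
mov ebx, [eax] → ebx=M[8]=-6
sub ecx, ebx → ecx=(-165)-(-6)=-159
mov ebx, [eax] → ebx=M[8]=-6
sub ecx, ebx → ecx=(-159)-(-6)=-153
mov ebx, [eax] → ebx=M[8]=-6
sub ecx, ebx → ecx=(-153)-(-6)=-147
add eax, 4 → eax=8+4=12
sub esi, 1 → esi=8-1=7
cmp esi, 5  (cmp 7,5)
jg L2: taken
mov ebx, [eax] → ebx=M[12]=26
sub ecx, ebx → ecx=(-147)-26=-173
mov ebx, [eax] → ebx=M[12]=26
sub ecx, ebx → ecx=(-173)-26=-199
mov ebx, [eax] → ebx=M[12]=26
sub ecx, ebx → ecx=(-199)-26=-225
add eax, 4 → eax=12+4=16
sub esi, 1 → esi=7-1=6
cmp esi, 5  (cmp 6,5)
jg L2: taken
mov ebx, [eax] → ebx=M[16]=-4
sub ecx, ebx → ecx=(-225)-(-4)=-221
mov ebx, [eax] → ebx=M[16]=-4
sub ecx, ebx → ecx=(-221)-(-4)=-217
mov ebx, [eax] → ebx=M[16]=-4
sub ecx, ebx → ecx=(-217)-(-4)=-213
add eax, 4 → eax=16+4=20
sub esi, 1 → esi=6-1=5
cmp esi, 5  (cmp 5,5)
jg L2: not taken
halt.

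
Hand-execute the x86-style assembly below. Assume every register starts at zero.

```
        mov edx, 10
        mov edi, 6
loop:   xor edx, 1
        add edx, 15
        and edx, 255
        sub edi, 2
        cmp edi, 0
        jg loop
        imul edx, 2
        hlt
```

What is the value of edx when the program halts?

116

after mov edx, 10: edx=10
after mov edi, 6: edi=6
after xor edx, 1: edx=10^1=11
after add edx, 15: edx=11+15=26
after and edx, 255: edx=26&255=26
after sub edi, 2: edi=6-2=4
cmp edi, 0  (cmp 4,0)
jg loop: taken
after xor edx, 1: edx=26^1=27
after add edx, 15: edx=27+15=42
after and edx, 255: edx=42&255=42
after sub edi, 2: edi=4-2=2
cmp edi, 0  (cmp 2,0)
jg loop: taken
after xor edx, 1: edx=42^1=43
after add edx, 15: edx=43+15=58
after and edx, 255: edx=58&255=58
after sub edi, 2: edi=2-2=0
cmp edi, 0  (cmp 0,0)
jg loop: not taken
after imul edx, 2: edx=58*2=116
halt.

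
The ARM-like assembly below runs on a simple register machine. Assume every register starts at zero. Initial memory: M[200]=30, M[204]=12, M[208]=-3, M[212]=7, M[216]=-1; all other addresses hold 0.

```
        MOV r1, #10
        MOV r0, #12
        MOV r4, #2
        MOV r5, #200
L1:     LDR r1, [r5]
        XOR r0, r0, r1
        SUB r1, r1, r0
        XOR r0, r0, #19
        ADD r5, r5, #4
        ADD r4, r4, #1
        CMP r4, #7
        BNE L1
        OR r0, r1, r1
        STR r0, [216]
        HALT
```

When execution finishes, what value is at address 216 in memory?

after MOV r1, #10: r1=10
after MOV r0, #12: r0=12
after MOV r4, #2: r4=2
after MOV r5, #200: r5=200
after LDR r1, [r5]: r1=M[200]=30
after XOR r0, r0, r1: r0=12^30=18
after SUB r1, r1, r0: r1=30-18=12
after XOR r0, r0, #19: r0=18^19=1
after ADD r5, r5, #4: r5=200+4=204
after ADD r4, r4, #1: r4=2+1=3
CMP r4, #7  (cmp 3,7)
BNE L1: taken
after LDR r1, [r5]: r1=M[204]=12
after XOR r0, r0, r1: r0=1^12=13
after SUB r1, r1, r0: r1=12-13=-1
after XOR r0, r0, #19: r0=13^19=30
after ADD r5, r5, #4: r5=204+4=208
after ADD r4, r4, #1: r4=3+1=4
CMP r4, #7  (cmp 4,7)
BNE L1: taken
after LDR r1, [r5]: r1=M[208]=-3
after XOR r0, r0, r1: r0=30^(-3)=-29
after SUB r1, r1, r0: r1=(-3)-(-29)=26
after XOR r0, r0, #19: r0=(-29)^19=-16
after ADD r5, r5, #4: r5=208+4=212
after ADD r4, r4, #1: r4=4+1=5
CMP r4, #7  (cmp 5,7)
BNE L1: taken
after LDR r1, [r5]: r1=M[212]=7
after XOR r0, r0, r1: r0=(-16)^7=-9
after SUB r1, r1, r0: r1=7-(-9)=16
after XOR r0, r0, #19: r0=(-9)^19=-28
after ADD r5, r5, #4: r5=212+4=216
after ADD r4, r4, #1: r4=5+1=6
CMP r4, #7  (cmp 6,7)
BNE L1: taken
after LDR r1, [r5]: r1=M[216]=-1
after XOR r0, r0, r1: r0=(-28)^(-1)=27
after SUB r1, r1, r0: r1=(-1)-27=-28
after XOR r0, r0, #19: r0=27^19=8
after ADD r5, r5, #4: r5=216+4=220
after ADD r4, r4, #1: r4=6+1=7
CMP r4, #7  (cmp 7,7)
BNE L1: not taken
after OR r0, r1, r1: r0=(-28)|(-28)=-28
STR r0, [216] → M[216]=-28
halt.

-28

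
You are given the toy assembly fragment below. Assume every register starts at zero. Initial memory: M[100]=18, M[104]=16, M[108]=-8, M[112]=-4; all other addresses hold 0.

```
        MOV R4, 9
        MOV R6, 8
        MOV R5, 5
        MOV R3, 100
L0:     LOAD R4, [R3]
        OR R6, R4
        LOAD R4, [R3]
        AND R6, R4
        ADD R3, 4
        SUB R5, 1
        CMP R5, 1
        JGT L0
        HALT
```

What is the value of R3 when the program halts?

R4=9
R6=8
R5=5
R3=100
R4=M[100]=18
R6=8|18=26
R4=M[100]=18
R6=26&18=18
R3=100+4=104
R5=5-1=4
CMP R5, 1  (cmp 4,1)
JGT L0: taken
R4=M[104]=16
R6=18|16=18
R4=M[104]=16
R6=18&16=16
R3=104+4=108
R5=4-1=3
CMP R5, 1  (cmp 3,1)
JGT L0: taken
R4=M[108]=-8
R6=16|(-8)=-8
R4=M[108]=-8
R6=(-8)&(-8)=-8
R3=108+4=112
R5=3-1=2
CMP R5, 1  (cmp 2,1)
JGT L0: taken
R4=M[112]=-4
R6=(-8)|(-4)=-4
R4=M[112]=-4
R6=(-4)&(-4)=-4
R3=112+4=116
R5=2-1=1
CMP R5, 1  (cmp 1,1)
JGT L0: not taken
halt.

116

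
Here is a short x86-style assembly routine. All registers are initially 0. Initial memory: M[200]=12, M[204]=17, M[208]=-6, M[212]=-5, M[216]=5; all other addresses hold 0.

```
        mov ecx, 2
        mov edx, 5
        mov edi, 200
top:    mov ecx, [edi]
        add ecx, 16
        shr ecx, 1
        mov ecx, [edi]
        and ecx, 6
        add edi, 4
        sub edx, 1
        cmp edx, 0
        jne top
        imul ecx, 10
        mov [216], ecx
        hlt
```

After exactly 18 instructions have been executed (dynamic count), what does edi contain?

208

ecx=2
edx=5
edi=200
ecx=M[200]=12
ecx=12+16=28
ecx=28>>1=14
ecx=M[200]=12
ecx=12&6=4
edi=200+4=204
edx=5-1=4
cmp edx, 0  (cmp 4,0)
jne top: taken
ecx=M[204]=17
ecx=17+16=33
ecx=33>>1=16
ecx=M[204]=17
ecx=17&6=0
edi=204+4=208
After step 18: edi = 208.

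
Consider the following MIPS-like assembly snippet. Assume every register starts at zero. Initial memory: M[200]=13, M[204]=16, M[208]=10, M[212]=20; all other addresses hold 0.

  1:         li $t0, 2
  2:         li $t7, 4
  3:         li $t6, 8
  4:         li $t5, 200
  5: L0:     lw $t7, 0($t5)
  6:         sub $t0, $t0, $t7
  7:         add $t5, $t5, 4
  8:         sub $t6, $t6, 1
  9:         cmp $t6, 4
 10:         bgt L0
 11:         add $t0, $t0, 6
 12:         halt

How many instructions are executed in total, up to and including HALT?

30

$t0=2
$t7=4
$t6=8
$t5=200
$t7=M[200]=13
$t0=2-13=-11
$t5=200+4=204
$t6=8-1=7
cmp $t6, 4  (cmp 7,4)
bgt L0: taken
$t7=M[204]=16
$t0=(-11)-16=-27
$t5=204+4=208
$t6=7-1=6
cmp $t6, 4  (cmp 6,4)
bgt L0: taken
$t7=M[208]=10
$t0=(-27)-10=-37
$t5=208+4=212
$t6=6-1=5
cmp $t6, 4  (cmp 5,4)
bgt L0: taken
$t7=M[212]=20
$t0=(-37)-20=-57
$t5=212+4=216
$t6=5-1=4
cmp $t6, 4  (cmp 4,4)
bgt L0: not taken
$t0=(-57)+6=-51
halt.
Total executed instructions: 30.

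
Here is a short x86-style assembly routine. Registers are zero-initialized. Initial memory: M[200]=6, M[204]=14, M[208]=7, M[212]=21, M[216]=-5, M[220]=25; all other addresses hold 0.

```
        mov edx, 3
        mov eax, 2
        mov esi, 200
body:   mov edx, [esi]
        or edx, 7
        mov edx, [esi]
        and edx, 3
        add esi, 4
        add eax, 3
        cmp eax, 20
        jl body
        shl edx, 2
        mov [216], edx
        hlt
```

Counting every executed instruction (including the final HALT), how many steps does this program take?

mov edx, 3 → edx=3
mov eax, 2 → eax=2
mov esi, 200 → esi=200
mov edx, [esi] → edx=M[200]=6
or edx, 7 → edx=6|7=7
mov edx, [esi] → edx=M[200]=6
and edx, 3 → edx=6&3=2
add esi, 4 → esi=200+4=204
add eax, 3 → eax=2+3=5
cmp eax, 20  (cmp 5,20)
jl body: taken
mov edx, [esi] → edx=M[204]=14
or edx, 7 → edx=14|7=15
mov edx, [esi] → edx=M[204]=14
and edx, 3 → edx=14&3=2
add esi, 4 → esi=204+4=208
add eax, 3 → eax=5+3=8
cmp eax, 20  (cmp 8,20)
jl body: taken
mov edx, [esi] → edx=M[208]=7
or edx, 7 → edx=7|7=7
mov edx, [esi] → edx=M[208]=7
and edx, 3 → edx=7&3=3
add esi, 4 → esi=208+4=212
add eax, 3 → eax=8+3=11
cmp eax, 20  (cmp 11,20)
jl body: taken
mov edx, [esi] → edx=M[212]=21
or edx, 7 → edx=21|7=23
mov edx, [esi] → edx=M[212]=21
and edx, 3 → edx=21&3=1
add esi, 4 → esi=212+4=216
add eax, 3 → eax=11+3=14
cmp eax, 20  (cmp 14,20)
jl body: taken
mov edx, [esi] → edx=M[216]=-5
or edx, 7 → edx=(-5)|7=-1
mov edx, [esi] → edx=M[216]=-5
and edx, 3 → edx=(-5)&3=3
add esi, 4 → esi=216+4=220
add eax, 3 → eax=14+3=17
cmp eax, 20  (cmp 17,20)
jl body: taken
mov edx, [esi] → edx=M[220]=25
or edx, 7 → edx=25|7=31
mov edx, [esi] → edx=M[220]=25
and edx, 3 → edx=25&3=1
add esi, 4 → esi=220+4=224
add eax, 3 → eax=17+3=20
cmp eax, 20  (cmp 20,20)
jl body: not taken
shl edx, 2 → edx=1<<2=4
mov [216], edx → M[216]=4
halt.
Total executed instructions: 54.

54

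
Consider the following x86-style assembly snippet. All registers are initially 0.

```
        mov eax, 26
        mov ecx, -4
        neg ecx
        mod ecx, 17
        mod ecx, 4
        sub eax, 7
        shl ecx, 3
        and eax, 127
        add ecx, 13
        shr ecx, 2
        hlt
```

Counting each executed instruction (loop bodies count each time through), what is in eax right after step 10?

19

after mov eax, 26: eax=26
after mov ecx, -4: ecx=-4
after neg ecx: ecx=-(-4)=4
after mod ecx, 17: ecx=4%17=4
after mod ecx, 4: ecx=4%4=0
after sub eax, 7: eax=26-7=19
after shl ecx, 3: ecx=0<<3=0
after and eax, 127: eax=19&127=19
after add ecx, 13: ecx=0+13=13
after shr ecx, 2: ecx=13>>2=3
After step 10: eax = 19.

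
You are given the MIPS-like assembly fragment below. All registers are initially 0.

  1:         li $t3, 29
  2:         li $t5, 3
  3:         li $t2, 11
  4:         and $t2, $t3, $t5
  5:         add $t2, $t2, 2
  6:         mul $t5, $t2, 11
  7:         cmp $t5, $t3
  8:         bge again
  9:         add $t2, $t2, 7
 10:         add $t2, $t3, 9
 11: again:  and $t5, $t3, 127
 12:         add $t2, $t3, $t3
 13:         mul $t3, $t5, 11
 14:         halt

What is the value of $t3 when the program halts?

319

li $t3, 29 → $t3=29
li $t5, 3 → $t5=3
li $t2, 11 → $t2=11
and $t2, $t3, $t5 → $t2=29&3=1
add $t2, $t2, 2 → $t2=1+2=3
mul $t5, $t2, 11 → $t5=3*11=33
cmp $t5, $t3  (cmp 33,29)
bge again: taken
and $t5, $t3, 127 → $t5=29&127=29
add $t2, $t3, $t3 → $t2=29+29=58
mul $t3, $t5, 11 → $t3=29*11=319
halt.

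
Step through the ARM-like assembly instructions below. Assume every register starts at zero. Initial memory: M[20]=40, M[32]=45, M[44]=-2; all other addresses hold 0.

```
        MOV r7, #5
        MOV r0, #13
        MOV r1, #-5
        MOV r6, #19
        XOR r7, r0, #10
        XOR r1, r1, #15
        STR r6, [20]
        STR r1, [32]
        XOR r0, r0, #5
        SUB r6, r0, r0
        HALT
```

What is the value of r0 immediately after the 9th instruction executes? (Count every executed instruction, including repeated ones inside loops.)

after MOV r7, #5: r7=5
after MOV r0, #13: r0=13
after MOV r1, #-5: r1=-5
after MOV r6, #19: r6=19
after XOR r7, r0, #10: r7=13^10=7
after XOR r1, r1, #15: r1=(-5)^15=-12
STR r6, [20] → M[20]=19
STR r1, [32] → M[32]=-12
after XOR r0, r0, #5: r0=13^5=8
After step 9: r0 = 8.

8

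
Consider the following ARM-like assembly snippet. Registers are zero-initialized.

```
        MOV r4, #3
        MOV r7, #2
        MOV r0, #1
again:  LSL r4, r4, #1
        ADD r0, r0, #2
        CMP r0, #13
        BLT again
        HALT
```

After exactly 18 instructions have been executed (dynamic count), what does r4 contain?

r4=3
r7=2
r0=1
r4=3<<1=6
r0=1+2=3
CMP r0, #13  (cmp 3,13)
BLT again: taken
r4=6<<1=12
r0=3+2=5
CMP r0, #13  (cmp 5,13)
BLT again: taken
r4=12<<1=24
r0=5+2=7
CMP r0, #13  (cmp 7,13)
BLT again: taken
r4=24<<1=48
r0=7+2=9
CMP r0, #13  (cmp 9,13)
After step 18: r4 = 48.

48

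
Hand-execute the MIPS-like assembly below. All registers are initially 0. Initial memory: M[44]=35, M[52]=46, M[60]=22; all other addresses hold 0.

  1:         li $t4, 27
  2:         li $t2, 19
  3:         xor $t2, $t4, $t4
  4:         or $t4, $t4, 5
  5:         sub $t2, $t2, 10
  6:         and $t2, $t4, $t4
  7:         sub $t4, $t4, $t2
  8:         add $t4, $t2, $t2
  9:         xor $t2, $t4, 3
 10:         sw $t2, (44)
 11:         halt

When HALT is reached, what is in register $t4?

li $t4, 27 → $t4=27
li $t2, 19 → $t2=19
xor $t2, $t4, $t4 → $t2=27^27=0
or $t4, $t4, 5 → $t4=27|5=31
sub $t2, $t2, 10 → $t2=0-10=-10
and $t2, $t4, $t4 → $t2=31&31=31
sub $t4, $t4, $t2 → $t4=31-31=0
add $t4, $t2, $t2 → $t4=31+31=62
xor $t2, $t4, 3 → $t2=62^3=61
sw $t2, (44) → M[44]=61
halt.

62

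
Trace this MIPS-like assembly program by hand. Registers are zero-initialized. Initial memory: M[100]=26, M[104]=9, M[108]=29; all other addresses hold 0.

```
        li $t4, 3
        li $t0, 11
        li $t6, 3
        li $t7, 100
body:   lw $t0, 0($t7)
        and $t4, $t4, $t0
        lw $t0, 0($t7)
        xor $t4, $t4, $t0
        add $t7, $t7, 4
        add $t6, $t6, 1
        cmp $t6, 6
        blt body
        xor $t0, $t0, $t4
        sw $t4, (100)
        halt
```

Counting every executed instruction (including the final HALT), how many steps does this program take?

after li $t4, 3: $t4=3
after li $t0, 11: $t0=11
after li $t6, 3: $t6=3
after li $t7, 100: $t7=100
after lw $t0, 0($t7): $t0=M[100]=26
after and $t4, $t4, $t0: $t4=3&26=2
after lw $t0, 0($t7): $t0=M[100]=26
after xor $t4, $t4, $t0: $t4=2^26=24
after add $t7, $t7, 4: $t7=100+4=104
after add $t6, $t6, 1: $t6=3+1=4
cmp $t6, 6  (cmp 4,6)
blt body: taken
after lw $t0, 0($t7): $t0=M[104]=9
after and $t4, $t4, $t0: $t4=24&9=8
after lw $t0, 0($t7): $t0=M[104]=9
after xor $t4, $t4, $t0: $t4=8^9=1
after add $t7, $t7, 4: $t7=104+4=108
after add $t6, $t6, 1: $t6=4+1=5
cmp $t6, 6  (cmp 5,6)
blt body: taken
after lw $t0, 0($t7): $t0=M[108]=29
after and $t4, $t4, $t0: $t4=1&29=1
after lw $t0, 0($t7): $t0=M[108]=29
after xor $t4, $t4, $t0: $t4=1^29=28
after add $t7, $t7, 4: $t7=108+4=112
after add $t6, $t6, 1: $t6=5+1=6
cmp $t6, 6  (cmp 6,6)
blt body: not taken
after xor $t0, $t0, $t4: $t0=29^28=1
sw $t4, (100) → M[100]=28
halt.
Total executed instructions: 31.

31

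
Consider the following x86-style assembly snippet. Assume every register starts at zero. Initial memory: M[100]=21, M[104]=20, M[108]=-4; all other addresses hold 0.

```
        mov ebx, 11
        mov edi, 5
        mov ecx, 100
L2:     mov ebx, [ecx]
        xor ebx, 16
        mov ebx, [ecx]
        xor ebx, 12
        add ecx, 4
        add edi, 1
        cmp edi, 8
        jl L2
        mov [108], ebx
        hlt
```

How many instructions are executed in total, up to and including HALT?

mov ebx, 11 → ebx=11
mov edi, 5 → edi=5
mov ecx, 100 → ecx=100
mov ebx, [ecx] → ebx=M[100]=21
xor ebx, 16 → ebx=21^16=5
mov ebx, [ecx] → ebx=M[100]=21
xor ebx, 12 → ebx=21^12=25
add ecx, 4 → ecx=100+4=104
add edi, 1 → edi=5+1=6
cmp edi, 8  (cmp 6,8)
jl L2: taken
mov ebx, [ecx] → ebx=M[104]=20
xor ebx, 16 → ebx=20^16=4
mov ebx, [ecx] → ebx=M[104]=20
xor ebx, 12 → ebx=20^12=24
add ecx, 4 → ecx=104+4=108
add edi, 1 → edi=6+1=7
cmp edi, 8  (cmp 7,8)
jl L2: taken
mov ebx, [ecx] → ebx=M[108]=-4
xor ebx, 16 → ebx=(-4)^16=-20
mov ebx, [ecx] → ebx=M[108]=-4
xor ebx, 12 → ebx=(-4)^12=-16
add ecx, 4 → ecx=108+4=112
add edi, 1 → edi=7+1=8
cmp edi, 8  (cmp 8,8)
jl L2: not taken
mov [108], ebx → M[108]=-16
halt.
Total executed instructions: 29.

29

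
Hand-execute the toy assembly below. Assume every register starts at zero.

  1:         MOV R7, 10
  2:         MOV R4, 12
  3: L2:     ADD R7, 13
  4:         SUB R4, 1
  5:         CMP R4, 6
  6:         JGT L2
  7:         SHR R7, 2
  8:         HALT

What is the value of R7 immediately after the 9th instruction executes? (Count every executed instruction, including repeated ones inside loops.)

R7=10
R4=12
R7=10+13=23
R4=12-1=11
CMP R4, 6  (cmp 11,6)
JGT L2: taken
R7=23+13=36
R4=11-1=10
CMP R4, 6  (cmp 10,6)
After step 9: R7 = 36.

36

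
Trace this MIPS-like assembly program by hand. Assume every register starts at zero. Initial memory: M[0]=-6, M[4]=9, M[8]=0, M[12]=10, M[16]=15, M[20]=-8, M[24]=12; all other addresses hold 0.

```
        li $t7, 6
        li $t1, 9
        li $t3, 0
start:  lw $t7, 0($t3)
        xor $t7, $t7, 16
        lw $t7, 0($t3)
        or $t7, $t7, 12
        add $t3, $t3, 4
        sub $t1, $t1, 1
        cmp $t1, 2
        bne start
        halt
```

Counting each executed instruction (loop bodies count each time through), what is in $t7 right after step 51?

-4

$t7=6
$t1=9
$t3=0
$t7=M[0]=-6
$t7=(-6)^16=-22
$t7=M[0]=-6
$t7=(-6)|12=-2
$t3=0+4=4
$t1=9-1=8
cmp $t1, 2  (cmp 8,2)
bne start: taken
$t7=M[4]=9
$t7=9^16=25
$t7=M[4]=9
$t7=9|12=13
$t3=4+4=8
$t1=8-1=7
cmp $t1, 2  (cmp 7,2)
bne start: taken
$t7=M[8]=0
$t7=0^16=16
$t7=M[8]=0
$t7=0|12=12
$t3=8+4=12
$t1=7-1=6
cmp $t1, 2  (cmp 6,2)
bne start: taken
$t7=M[12]=10
$t7=10^16=26
$t7=M[12]=10
$t7=10|12=14
$t3=12+4=16
$t1=6-1=5
cmp $t1, 2  (cmp 5,2)
bne start: taken
$t7=M[16]=15
$t7=15^16=31
$t7=M[16]=15
$t7=15|12=15
$t3=16+4=20
$t1=5-1=4
cmp $t1, 2  (cmp 4,2)
bne start: taken
$t7=M[20]=-8
$t7=(-8)^16=-24
$t7=M[20]=-8
$t7=(-8)|12=-4
$t3=20+4=24
$t1=4-1=3
cmp $t1, 2  (cmp 3,2)
bne start: taken
After step 51: $t7 = -4.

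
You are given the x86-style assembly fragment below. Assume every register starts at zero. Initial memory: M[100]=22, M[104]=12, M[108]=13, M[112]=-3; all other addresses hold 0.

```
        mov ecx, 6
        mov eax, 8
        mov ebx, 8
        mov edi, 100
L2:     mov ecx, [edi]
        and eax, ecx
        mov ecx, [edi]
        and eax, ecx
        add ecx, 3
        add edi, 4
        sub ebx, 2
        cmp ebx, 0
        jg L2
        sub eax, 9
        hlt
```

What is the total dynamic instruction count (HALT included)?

ecx=6
eax=8
ebx=8
edi=100
ecx=M[100]=22
eax=8&22=0
ecx=M[100]=22
eax=0&22=0
ecx=22+3=25
edi=100+4=104
ebx=8-2=6
cmp ebx, 0  (cmp 6,0)
jg L2: taken
ecx=M[104]=12
eax=0&12=0
ecx=M[104]=12
eax=0&12=0
ecx=12+3=15
edi=104+4=108
ebx=6-2=4
cmp ebx, 0  (cmp 4,0)
jg L2: taken
ecx=M[108]=13
eax=0&13=0
ecx=M[108]=13
eax=0&13=0
ecx=13+3=16
edi=108+4=112
ebx=4-2=2
cmp ebx, 0  (cmp 2,0)
jg L2: taken
ecx=M[112]=-3
eax=0&(-3)=0
ecx=M[112]=-3
eax=0&(-3)=0
ecx=(-3)+3=0
edi=112+4=116
ebx=2-2=0
cmp ebx, 0  (cmp 0,0)
jg L2: not taken
eax=0-9=-9
halt.
Total executed instructions: 42.

42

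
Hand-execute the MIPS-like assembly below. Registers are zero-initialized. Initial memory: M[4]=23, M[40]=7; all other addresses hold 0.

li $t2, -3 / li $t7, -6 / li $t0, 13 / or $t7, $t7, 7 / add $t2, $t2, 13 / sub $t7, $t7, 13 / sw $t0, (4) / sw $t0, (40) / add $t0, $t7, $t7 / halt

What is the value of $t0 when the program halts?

-28

li $t2, -3 → $t2=-3
li $t7, -6 → $t7=-6
li $t0, 13 → $t0=13
or $t7, $t7, 7 → $t7=(-6)|7=-1
add $t2, $t2, 13 → $t2=(-3)+13=10
sub $t7, $t7, 13 → $t7=(-1)-13=-14
sw $t0, (4) → M[4]=13
sw $t0, (40) → M[40]=13
add $t0, $t7, $t7 → $t0=(-14)+(-14)=-28
halt.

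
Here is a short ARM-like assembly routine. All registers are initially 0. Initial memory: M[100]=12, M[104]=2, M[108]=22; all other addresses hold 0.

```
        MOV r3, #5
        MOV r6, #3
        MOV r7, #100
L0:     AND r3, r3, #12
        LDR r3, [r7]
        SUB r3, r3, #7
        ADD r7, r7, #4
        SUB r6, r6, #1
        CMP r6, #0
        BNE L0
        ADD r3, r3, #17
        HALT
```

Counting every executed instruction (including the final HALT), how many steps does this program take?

r3=5
r6=3
r7=100
r3=5&12=4
r3=M[100]=12
r3=12-7=5
r7=100+4=104
r6=3-1=2
CMP r6, #0  (cmp 2,0)
BNE L0: taken
r3=5&12=4
r3=M[104]=2
r3=2-7=-5
r7=104+4=108
r6=2-1=1
CMP r6, #0  (cmp 1,0)
BNE L0: taken
r3=(-5)&12=8
r3=M[108]=22
r3=22-7=15
r7=108+4=112
r6=1-1=0
CMP r6, #0  (cmp 0,0)
BNE L0: not taken
r3=15+17=32
halt.
Total executed instructions: 26.

26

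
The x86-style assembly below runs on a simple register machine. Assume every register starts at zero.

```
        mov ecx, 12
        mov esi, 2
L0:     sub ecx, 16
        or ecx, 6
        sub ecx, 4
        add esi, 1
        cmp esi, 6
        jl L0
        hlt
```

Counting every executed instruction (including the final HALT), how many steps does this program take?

mov ecx, 12 → ecx=12
mov esi, 2 → esi=2
sub ecx, 16 → ecx=12-16=-4
or ecx, 6 → ecx=(-4)|6=-2
sub ecx, 4 → ecx=(-2)-4=-6
add esi, 1 → esi=2+1=3
cmp esi, 6  (cmp 3,6)
jl L0: taken
sub ecx, 16 → ecx=(-6)-16=-22
or ecx, 6 → ecx=(-22)|6=-18
sub ecx, 4 → ecx=(-18)-4=-22
add esi, 1 → esi=3+1=4
cmp esi, 6  (cmp 4,6)
jl L0: taken
sub ecx, 16 → ecx=(-22)-16=-38
or ecx, 6 → ecx=(-38)|6=-34
sub ecx, 4 → ecx=(-34)-4=-38
add esi, 1 → esi=4+1=5
cmp esi, 6  (cmp 5,6)
jl L0: taken
sub ecx, 16 → ecx=(-38)-16=-54
or ecx, 6 → ecx=(-54)|6=-50
sub ecx, 4 → ecx=(-50)-4=-54
add esi, 1 → esi=5+1=6
cmp esi, 6  (cmp 6,6)
jl L0: not taken
halt.
Total executed instructions: 27.

27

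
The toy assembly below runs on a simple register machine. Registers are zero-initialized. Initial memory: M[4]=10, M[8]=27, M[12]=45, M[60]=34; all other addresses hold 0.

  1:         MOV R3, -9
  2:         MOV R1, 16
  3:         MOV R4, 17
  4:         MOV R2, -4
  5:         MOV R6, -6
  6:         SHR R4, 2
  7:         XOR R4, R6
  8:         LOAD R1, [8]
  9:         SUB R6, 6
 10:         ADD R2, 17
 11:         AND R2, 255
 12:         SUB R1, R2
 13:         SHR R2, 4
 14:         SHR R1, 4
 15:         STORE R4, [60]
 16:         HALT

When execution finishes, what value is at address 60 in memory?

R3=-9
R1=16
R4=17
R2=-4
R6=-6
R4=17>>2=4
R4=4^(-6)=-2
R1=M[8]=27
R6=(-6)-6=-12
R2=(-4)+17=13
R2=13&255=13
R1=27-13=14
R2=13>>4=0
R1=14>>4=0
STORE R4, [60] → M[60]=-2
halt.

-2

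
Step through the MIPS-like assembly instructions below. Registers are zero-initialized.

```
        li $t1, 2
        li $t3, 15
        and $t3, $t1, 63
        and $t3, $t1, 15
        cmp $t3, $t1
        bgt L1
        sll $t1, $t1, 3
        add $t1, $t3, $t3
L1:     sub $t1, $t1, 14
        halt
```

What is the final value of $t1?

-10

after li $t1, 2: $t1=2
after li $t3, 15: $t3=15
after and $t3, $t1, 63: $t3=2&63=2
after and $t3, $t1, 15: $t3=2&15=2
cmp $t3, $t1  (cmp 2,2)
bgt L1: not taken
after sll $t1, $t1, 3: $t1=2<<3=16
after add $t1, $t3, $t3: $t1=2+2=4
after sub $t1, $t1, 14: $t1=4-14=-10
halt.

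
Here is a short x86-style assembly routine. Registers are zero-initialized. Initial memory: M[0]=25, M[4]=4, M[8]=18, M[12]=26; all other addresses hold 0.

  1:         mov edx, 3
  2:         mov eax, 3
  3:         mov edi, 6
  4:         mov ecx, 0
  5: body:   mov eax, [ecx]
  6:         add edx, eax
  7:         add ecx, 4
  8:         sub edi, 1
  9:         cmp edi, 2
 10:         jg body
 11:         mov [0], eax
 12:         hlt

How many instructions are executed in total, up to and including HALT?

mov edx, 3 → edx=3
mov eax, 3 → eax=3
mov edi, 6 → edi=6
mov ecx, 0 → ecx=0
mov eax, [ecx] → eax=M[0]=25
add edx, eax → edx=3+25=28
add ecx, 4 → ecx=0+4=4
sub edi, 1 → edi=6-1=5
cmp edi, 2  (cmp 5,2)
jg body: taken
mov eax, [ecx] → eax=M[4]=4
add edx, eax → edx=28+4=32
add ecx, 4 → ecx=4+4=8
sub edi, 1 → edi=5-1=4
cmp edi, 2  (cmp 4,2)
jg body: taken
mov eax, [ecx] → eax=M[8]=18
add edx, eax → edx=32+18=50
add ecx, 4 → ecx=8+4=12
sub edi, 1 → edi=4-1=3
cmp edi, 2  (cmp 3,2)
jg body: taken
mov eax, [ecx] → eax=M[12]=26
add edx, eax → edx=50+26=76
add ecx, 4 → ecx=12+4=16
sub edi, 1 → edi=3-1=2
cmp edi, 2  (cmp 2,2)
jg body: not taken
mov [0], eax → M[0]=26
halt.
Total executed instructions: 30.

30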